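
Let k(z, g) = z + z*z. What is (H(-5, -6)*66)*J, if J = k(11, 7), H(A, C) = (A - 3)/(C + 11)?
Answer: -69696/5 ≈ -13939.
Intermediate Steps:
H(A, C) = (-3 + A)/(11 + C)
k(z, g) = z + z²
J = 132 (J = 11*(1 + 11) = 11*12 = 132)
(H(-5, -6)*66)*J = (((-3 - 5)/(11 - 6))*66)*132 = ((-8/5)*66)*132 = (((⅕)*(-8))*66)*132 = -8/5*66*132 = -528/5*132 = -69696/5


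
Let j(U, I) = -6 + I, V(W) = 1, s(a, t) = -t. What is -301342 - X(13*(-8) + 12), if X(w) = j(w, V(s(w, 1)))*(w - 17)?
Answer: -301887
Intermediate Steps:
X(w) = 85 - 5*w (X(w) = (-6 + 1)*(w - 17) = -5*(-17 + w) = 85 - 5*w)
-301342 - X(13*(-8) + 12) = -301342 - (85 - 5*(13*(-8) + 12)) = -301342 - (85 - 5*(-104 + 12)) = -301342 - (85 - 5*(-92)) = -301342 - (85 + 460) = -301342 - 1*545 = -301342 - 545 = -301887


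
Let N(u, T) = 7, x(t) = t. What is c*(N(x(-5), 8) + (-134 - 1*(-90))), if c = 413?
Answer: -15281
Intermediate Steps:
c*(N(x(-5), 8) + (-134 - 1*(-90))) = 413*(7 + (-134 - 1*(-90))) = 413*(7 + (-134 + 90)) = 413*(7 - 44) = 413*(-37) = -15281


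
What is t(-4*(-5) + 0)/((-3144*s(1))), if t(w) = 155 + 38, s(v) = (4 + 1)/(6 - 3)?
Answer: -193/5240 ≈ -0.036832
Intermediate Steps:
s(v) = 5/3
t(w) = 193
t(-4*(-5) + 0)/((-3144*s(1))) = 193/((-3144*5/3)) = 193/(-5240) = 193*(-1/5240) = -193/5240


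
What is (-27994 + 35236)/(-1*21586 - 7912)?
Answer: -3621/14749 ≈ -0.24551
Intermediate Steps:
(-27994 + 35236)/(-1*21586 - 7912) = 7242/(-21586 - 7912) = 7242/(-29498) = 7242*(-1/29498) = -3621/14749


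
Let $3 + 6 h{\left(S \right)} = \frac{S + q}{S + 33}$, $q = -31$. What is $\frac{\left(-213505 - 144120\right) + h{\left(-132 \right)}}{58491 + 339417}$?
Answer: $- \frac{26553673}{29544669} \approx -0.89876$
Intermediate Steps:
$h{\left(S \right)} = - \frac{1}{2} + \frac{-31 + S}{6 \left(33 + S\right)}$ ($h{\left(S \right)} = - \frac{1}{2} + \frac{\left(S - 31\right) \frac{1}{S + 33}}{6} = - \frac{1}{2} + \frac{\left(-31 + S\right) \frac{1}{33 + S}}{6} = - \frac{1}{2} + \frac{\frac{1}{33 + S} \left(-31 + S\right)}{6} = - \frac{1}{2} + \frac{-31 + S}{6 \left(33 + S\right)}$)
$\frac{\left(-213505 - 144120\right) + h{\left(-132 \right)}}{58491 + 339417} = \frac{\left(-213505 - 144120\right) + \frac{-65 - -132}{3 \left(33 - 132\right)}}{58491 + 339417} = \frac{\left(-213505 - 144120\right) + \frac{-65 + 132}{3 \left(-99\right)}}{397908} = \left(-357625 + \frac{1}{3} \left(- \frac{1}{99}\right) 67\right) \frac{1}{397908} = \left(-357625 - \frac{67}{297}\right) \frac{1}{397908} = \left(- \frac{106214692}{297}\right) \frac{1}{397908} = - \frac{26553673}{29544669}$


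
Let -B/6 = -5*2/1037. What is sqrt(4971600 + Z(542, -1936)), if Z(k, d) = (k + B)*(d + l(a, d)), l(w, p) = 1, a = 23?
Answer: 3*sqrt(468707708730)/1037 ≈ 1980.6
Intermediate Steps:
B = 60/1037 (B = -6*(-5*2)/1037 = -(-60)/1037 = -6*(-10/1037) = 60/1037 ≈ 0.057859)
Z(k, d) = (1 + d)*(60/1037 + k) (Z(k, d) = (k + 60/1037)*(d + 1) = (60/1037 + k)*(1 + d) = (1 + d)*(60/1037 + k))
sqrt(4971600 + Z(542, -1936)) = sqrt(4971600 + (60/1037 + 542 + (60/1037)*(-1936) - 1936*542)) = sqrt(4971600 + (60/1037 + 542 - 116160/1037 - 1049312)) = sqrt(4971600 - 1087690590/1037) = sqrt(4067858610/1037) = 3*sqrt(468707708730)/1037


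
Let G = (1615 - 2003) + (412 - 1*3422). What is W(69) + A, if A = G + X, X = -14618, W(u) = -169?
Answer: -18185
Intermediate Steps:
G = -3398 (G = -388 + (412 - 3422) = -388 - 3010 = -3398)
A = -18016 (A = -3398 - 14618 = -18016)
W(69) + A = -169 - 18016 = -18185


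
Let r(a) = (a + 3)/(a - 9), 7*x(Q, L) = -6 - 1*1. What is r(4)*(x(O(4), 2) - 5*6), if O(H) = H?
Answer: 217/5 ≈ 43.400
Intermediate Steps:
x(Q, L) = -1 (x(Q, L) = (-6 - 1*1)/7 = (-6 - 1)/7 = (⅐)*(-7) = -1)
r(a) = (3 + a)/(-9 + a)
r(4)*(x(O(4), 2) - 5*6) = ((3 + 4)/(-9 + 4))*(-1 - 5*6) = (7/(-5))*(-1 - 30) = -⅕*7*(-31) = -7/5*(-31) = 217/5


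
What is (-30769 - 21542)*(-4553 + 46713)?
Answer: -2205431760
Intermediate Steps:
(-30769 - 21542)*(-4553 + 46713) = -52311*42160 = -2205431760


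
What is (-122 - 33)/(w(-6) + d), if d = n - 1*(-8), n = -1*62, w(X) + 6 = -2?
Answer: 5/2 ≈ 2.5000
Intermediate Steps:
w(X) = -8 (w(X) = -6 - 2 = -8)
n = -62
d = -54 (d = -62 - 1*(-8) = -62 + 8 = -54)
(-122 - 33)/(w(-6) + d) = (-122 - 33)/(-8 - 54) = -155/(-62) = -155*(-1/62) = 5/2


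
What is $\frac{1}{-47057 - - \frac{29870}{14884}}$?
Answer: $- \frac{7442}{350183259} \approx -2.1252 \cdot 10^{-5}$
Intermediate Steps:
$\frac{1}{-47057 - - \frac{29870}{14884}} = \frac{1}{-47057 - \left(-29870\right) \frac{1}{14884}} = \frac{1}{-47057 - - \frac{14935}{7442}} = \frac{1}{-47057 + \frac{14935}{7442}} = \frac{1}{- \frac{350183259}{7442}} = - \frac{7442}{350183259}$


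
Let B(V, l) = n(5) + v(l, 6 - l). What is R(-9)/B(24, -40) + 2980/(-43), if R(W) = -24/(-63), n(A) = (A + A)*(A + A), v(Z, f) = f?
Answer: -4568168/65919 ≈ -69.300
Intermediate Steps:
n(A) = 4*A² (n(A) = (2*A)*(2*A) = 4*A²)
R(W) = 8/21 (R(W) = -24*(-1/63) = 8/21)
B(V, l) = 106 - l (B(V, l) = 4*5² + (6 - l) = 4*25 + (6 - l) = 100 + (6 - l) = 106 - l)
R(-9)/B(24, -40) + 2980/(-43) = 8/(21*(106 - 1*(-40))) + 2980/(-43) = 8/(21*(106 + 40)) + 2980*(-1/43) = (8/21)/146 - 2980/43 = (8/21)*(1/146) - 2980/43 = 4/1533 - 2980/43 = -4568168/65919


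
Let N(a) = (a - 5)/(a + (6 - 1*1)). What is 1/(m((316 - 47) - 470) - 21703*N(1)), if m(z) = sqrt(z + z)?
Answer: 65109/942042227 - 9*I*sqrt(402)/1884084454 ≈ 6.9115e-5 - 9.5776e-8*I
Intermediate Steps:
N(a) = (-5 + a)/(5 + a) (N(a) = (-5 + a)/(a + (6 - 1)) = (-5 + a)/(a + 5) = (-5 + a)/(5 + a))
m(z) = sqrt(2)*sqrt(z) (m(z) = sqrt(2*z) = sqrt(2)*sqrt(z))
1/(m((316 - 47) - 470) - 21703*N(1)) = 1/(sqrt(2)*sqrt((316 - 47) - 470) - 21703*(-5 + 1)/(5 + 1)) = 1/(sqrt(2)*sqrt(269 - 470) - 21703*(-4)/6) = 1/(sqrt(2)*sqrt(-201) - 21703*(-4)/6) = 1/(sqrt(2)*(I*sqrt(201)) - 21703*(-2/3)) = 1/(I*sqrt(402) + 43406/3) = 1/(43406/3 + I*sqrt(402))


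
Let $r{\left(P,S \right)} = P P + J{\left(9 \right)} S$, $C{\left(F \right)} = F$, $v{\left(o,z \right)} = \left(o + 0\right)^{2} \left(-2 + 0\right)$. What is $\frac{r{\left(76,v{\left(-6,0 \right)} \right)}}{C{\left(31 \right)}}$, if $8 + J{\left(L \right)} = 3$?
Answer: $\frac{6136}{31} \approx 197.94$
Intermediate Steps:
$J{\left(L \right)} = -5$ ($J{\left(L \right)} = -8 + 3 = -5$)
$v{\left(o,z \right)} = - 2 o^{2}$ ($v{\left(o,z \right)} = o^{2} \left(-2\right) = - 2 o^{2}$)
$r{\left(P,S \right)} = P^{2} - 5 S$ ($r{\left(P,S \right)} = P P - 5 S = P^{2} - 5 S$)
$\frac{r{\left(76,v{\left(-6,0 \right)} \right)}}{C{\left(31 \right)}} = \frac{76^{2} - 5 \left(- 2 \left(-6\right)^{2}\right)}{31} = \left(5776 - 5 \left(\left(-2\right) 36\right)\right) \frac{1}{31} = \left(5776 - -360\right) \frac{1}{31} = \left(5776 + 360\right) \frac{1}{31} = 6136 \cdot \frac{1}{31} = \frac{6136}{31}$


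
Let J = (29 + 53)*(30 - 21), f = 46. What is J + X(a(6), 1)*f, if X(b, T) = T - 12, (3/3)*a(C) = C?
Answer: 232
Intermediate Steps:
a(C) = C
X(b, T) = -12 + T
J = 738 (J = 82*9 = 738)
J + X(a(6), 1)*f = 738 + (-12 + 1)*46 = 738 - 11*46 = 738 - 506 = 232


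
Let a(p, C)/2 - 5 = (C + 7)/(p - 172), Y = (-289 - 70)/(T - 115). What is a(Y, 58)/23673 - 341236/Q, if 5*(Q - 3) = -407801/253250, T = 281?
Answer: -295726818672948169030/2320799754357747 ≈ -1.2742e+5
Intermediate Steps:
Q = 3390949/1266250 (Q = 3 + (-407801/253250)/5 = 3 + (-407801*1/253250)/5 = 3 + (⅕)*(-407801/253250) = 3 - 407801/1266250 = 3390949/1266250 ≈ 2.6779)
Y = -359/166 (Y = (-289 - 70)/(281 - 115) = -359/166 ≈ -2.1627)
a(p, C) = 10 + 2*(7 + C)/(-172 + p) (a(p, C) = 10 + 2*((C + 7)/(p - 172)) = 10 + 2*((7 + C)/(-172 + p)) = 10 + 2*(7 + C)/(-172 + p))
a(Y, 58)/23673 - 341236/Q = (2*(-853 + 58 + 5*(-359/166))/(-172 - 359/166))/23673 - 341236/3390949/1266250 = (2*(-853 + 58 - 1795/166)/(-28911/166))*(1/23673) - 341236*1266250/3390949 = (2*(-166/28911)*(-133765/166))*(1/23673) - 432090085000/3390949 = (267530/28911)*(1/23673) - 432090085000/3390949 = 267530/684410103 - 432090085000/3390949 = -295726818672948169030/2320799754357747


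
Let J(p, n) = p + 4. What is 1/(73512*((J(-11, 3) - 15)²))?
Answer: 1/35579808 ≈ 2.8106e-8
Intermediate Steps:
J(p, n) = 4 + p
1/(73512*((J(-11, 3) - 15)²)) = 1/(73512*(((4 - 11) - 15)²)) = 1/(73512*((-7 - 15)²)) = 1/(73512*((-22)²)) = (1/73512)/484 = (1/73512)*(1/484) = 1/35579808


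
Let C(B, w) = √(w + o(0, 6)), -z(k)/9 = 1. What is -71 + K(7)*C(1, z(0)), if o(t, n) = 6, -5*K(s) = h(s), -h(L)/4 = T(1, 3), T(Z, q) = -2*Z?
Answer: -71 - 8*I*√3/5 ≈ -71.0 - 2.7713*I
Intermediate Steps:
z(k) = -9 (z(k) = -9*1 = -9)
h(L) = 8 (h(L) = -(-8) = -4*(-2) = 8)
K(s) = -8/5 (K(s) = -⅕*8 = -8/5)
C(B, w) = √(6 + w) (C(B, w) = √(w + 6) = √(6 + w))
-71 + K(7)*C(1, z(0)) = -71 - 8*√(6 - 9)/5 = -71 - 8*I*√3/5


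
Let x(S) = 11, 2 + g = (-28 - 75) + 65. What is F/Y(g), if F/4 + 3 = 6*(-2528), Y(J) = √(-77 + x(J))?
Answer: 10114*I*√66/11 ≈ 7469.7*I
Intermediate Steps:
g = -40 (g = -2 + ((-28 - 75) + 65) = -2 + (-103 + 65) = -2 - 38 = -40)
Y(J) = I*√66 (Y(J) = √(-77 + 11) = √(-66) = I*√66)
F = -60684 (F = -12 + 4*(6*(-2528)) = -12 + 4*(-15168) = -12 - 60672 = -60684)
F/Y(g) = -60684*(-I*√66/66) = -(-10114)*I*√66/11 = 10114*I*√66/11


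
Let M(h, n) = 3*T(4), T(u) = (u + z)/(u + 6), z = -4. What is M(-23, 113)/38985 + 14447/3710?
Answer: 14447/3710 ≈ 3.8941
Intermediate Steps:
T(u) = (-4 + u)/(6 + u) (T(u) = (u - 4)/(u + 6) = (-4 + u)/(6 + u))
M(h, n) = 0 (M(h, n) = 3*((-4 + 4)/(6 + 4)) = 3*(0/10) = 3*((⅒)*0) = 3*0 = 0)
M(-23, 113)/38985 + 14447/3710 = 0/38985 + 14447/3710 = 0*(1/38985) + 14447*(1/3710) = 0 + 14447/3710 = 14447/3710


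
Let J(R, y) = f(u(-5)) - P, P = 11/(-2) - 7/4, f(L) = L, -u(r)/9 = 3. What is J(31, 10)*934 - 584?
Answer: -38061/2 ≈ -19031.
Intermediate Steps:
u(r) = -27 (u(r) = -9*3 = -27)
P = -29/4 (P = 11*(-½) - 7*¼ = -11/2 - 7/4 = -29/4 ≈ -7.2500)
J(R, y) = -79/4 (J(R, y) = -27 - 1*(-29/4) = -27 + 29/4 = -79/4)
J(31, 10)*934 - 584 = -79/4*934 - 584 = -36893/2 - 584 = -38061/2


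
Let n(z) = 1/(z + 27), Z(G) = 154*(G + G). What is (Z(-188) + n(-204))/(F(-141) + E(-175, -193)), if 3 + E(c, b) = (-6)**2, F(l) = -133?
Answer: 10249009/17700 ≈ 579.04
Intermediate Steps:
Z(G) = 308*G (Z(G) = 154*(2*G) = 308*G)
E(c, b) = 33 (E(c, b) = -3 + (-6)**2 = -3 + 36 = 33)
n(z) = 1/(27 + z)
(Z(-188) + n(-204))/(F(-141) + E(-175, -193)) = (308*(-188) + 1/(27 - 204))/(-133 + 33) = (-57904 + 1/(-177))/(-100) = (-57904 - 1/177)*(-1/100) = -10249009/177*(-1/100) = 10249009/17700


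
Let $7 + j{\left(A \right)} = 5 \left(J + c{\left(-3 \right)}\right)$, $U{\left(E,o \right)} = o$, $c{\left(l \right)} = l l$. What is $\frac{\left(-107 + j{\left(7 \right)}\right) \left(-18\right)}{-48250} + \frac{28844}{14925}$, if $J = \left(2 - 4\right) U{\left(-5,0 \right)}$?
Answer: $\frac{27463723}{14402625} \approx 1.9069$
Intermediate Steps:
$c{\left(l \right)} = l^{2}$
$J = 0$ ($J = \left(2 - 4\right) 0 = \left(-2\right) 0 = 0$)
$j{\left(A \right)} = 38$ ($j{\left(A \right)} = -7 + 5 \left(0 + \left(-3\right)^{2}\right) = -7 + 5 \left(0 + 9\right) = -7 + 5 \cdot 9 = -7 + 45 = 38$)
$\frac{\left(-107 + j{\left(7 \right)}\right) \left(-18\right)}{-48250} + \frac{28844}{14925} = \frac{\left(-107 + 38\right) \left(-18\right)}{-48250} + \frac{28844}{14925} = \left(-69\right) \left(-18\right) \left(- \frac{1}{48250}\right) + 28844 \cdot \frac{1}{14925} = 1242 \left(- \frac{1}{48250}\right) + \frac{28844}{14925} = - \frac{621}{24125} + \frac{28844}{14925} = \frac{27463723}{14402625}$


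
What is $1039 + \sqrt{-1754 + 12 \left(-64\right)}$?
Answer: $1039 + i \sqrt{2522} \approx 1039.0 + 50.22 i$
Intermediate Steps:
$1039 + \sqrt{-1754 + 12 \left(-64\right)} = 1039 + \sqrt{-1754 - 768} = 1039 + \sqrt{-2522} = 1039 + i \sqrt{2522}$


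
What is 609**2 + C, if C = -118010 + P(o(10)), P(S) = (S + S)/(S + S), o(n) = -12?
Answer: 252872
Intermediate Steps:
P(S) = 1 (P(S) = (2*S)/((2*S)) = (2*S)*(1/(2*S)) = 1)
C = -118009 (C = -118010 + 1 = -118009)
609**2 + C = 609**2 - 118009 = 370881 - 118009 = 252872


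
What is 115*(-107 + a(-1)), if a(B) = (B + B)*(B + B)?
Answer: -11845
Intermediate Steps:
a(B) = 4*B² (a(B) = (2*B)*(2*B) = 4*B²)
115*(-107 + a(-1)) = 115*(-107 + 4*(-1)²) = 115*(-107 + 4*1) = 115*(-107 + 4) = 115*(-103) = -11845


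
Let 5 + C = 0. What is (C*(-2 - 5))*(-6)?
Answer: -210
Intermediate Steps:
C = -5 (C = -5 + 0 = -5)
(C*(-2 - 5))*(-6) = -5*(-2 - 5)*(-6) = -5*(-7)*(-6) = 35*(-6) = -210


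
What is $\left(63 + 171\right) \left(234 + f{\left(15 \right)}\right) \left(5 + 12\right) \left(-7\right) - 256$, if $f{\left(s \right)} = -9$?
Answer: $-6265606$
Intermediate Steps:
$\left(63 + 171\right) \left(234 + f{\left(15 \right)}\right) \left(5 + 12\right) \left(-7\right) - 256 = \left(63 + 171\right) \left(234 - 9\right) \left(5 + 12\right) \left(-7\right) - 256 = 234 \cdot 225 \cdot 17 \left(-7\right) - 256 = 52650 \left(-119\right) - 256 = -6265350 - 256 = -6265606$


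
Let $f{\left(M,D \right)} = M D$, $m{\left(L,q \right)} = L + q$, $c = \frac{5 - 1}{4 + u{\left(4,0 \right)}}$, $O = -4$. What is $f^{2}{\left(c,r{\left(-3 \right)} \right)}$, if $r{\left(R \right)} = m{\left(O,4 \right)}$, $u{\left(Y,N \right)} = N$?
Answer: $0$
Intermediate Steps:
$c = 1$ ($c = \frac{5 - 1}{4 + 0} = \frac{4}{4} = 4 \cdot \frac{1}{4} = 1$)
$r{\left(R \right)} = 0$ ($r{\left(R \right)} = -4 + 4 = 0$)
$f{\left(M,D \right)} = D M$
$f^{2}{\left(c,r{\left(-3 \right)} \right)} = \left(0 \cdot 1\right)^{2} = 0^{2} = 0$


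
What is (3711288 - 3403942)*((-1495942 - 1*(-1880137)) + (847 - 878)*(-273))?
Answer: 120681865668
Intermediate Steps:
(3711288 - 3403942)*((-1495942 - 1*(-1880137)) + (847 - 878)*(-273)) = 307346*((-1495942 + 1880137) - 31*(-273)) = 307346*(384195 + 8463) = 307346*392658 = 120681865668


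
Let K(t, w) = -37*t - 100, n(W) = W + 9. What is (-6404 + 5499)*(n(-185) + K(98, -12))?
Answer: 3531310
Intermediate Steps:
n(W) = 9 + W
K(t, w) = -100 - 37*t
(-6404 + 5499)*(n(-185) + K(98, -12)) = (-6404 + 5499)*((9 - 185) + (-100 - 37*98)) = -905*(-176 + (-100 - 3626)) = -905*(-176 - 3726) = -905*(-3902) = 3531310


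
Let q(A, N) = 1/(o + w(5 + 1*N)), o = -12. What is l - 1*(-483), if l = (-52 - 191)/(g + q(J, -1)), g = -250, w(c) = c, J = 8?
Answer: 322809/667 ≈ 483.97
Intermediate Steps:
q(A, N) = 1/(-7 + N) (q(A, N) = 1/(-12 + (5 + 1*N)) = 1/(-12 + (5 + N)) = 1/(-7 + N))
l = 648/667 (l = (-52 - 191)/(-250 + 1/(-7 - 1)) = -243/(-250 + 1/(-8)) = -243/(-250 - 1/8) = -243/(-2001/8) = -243*(-8/2001) = 648/667 ≈ 0.97151)
l - 1*(-483) = 648/667 - 1*(-483) = 648/667 + 483 = 322809/667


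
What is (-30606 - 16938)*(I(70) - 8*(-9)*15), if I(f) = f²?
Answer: -284313120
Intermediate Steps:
(-30606 - 16938)*(I(70) - 8*(-9)*15) = (-30606 - 16938)*(70² - 8*(-9)*15) = -47544*(4900 + 72*15) = -47544*(4900 + 1080) = -47544*5980 = -284313120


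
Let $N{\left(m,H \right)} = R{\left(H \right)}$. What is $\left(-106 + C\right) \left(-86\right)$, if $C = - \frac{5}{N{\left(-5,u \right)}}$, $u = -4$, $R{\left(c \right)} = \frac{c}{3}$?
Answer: $\frac{17587}{2} \approx 8793.5$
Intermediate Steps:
$R{\left(c \right)} = \frac{c}{3}$ ($R{\left(c \right)} = c \frac{1}{3} = \frac{c}{3}$)
$N{\left(m,H \right)} = \frac{H}{3}$
$C = \frac{15}{4}$ ($C = - \frac{5}{\frac{1}{3} \left(-4\right)} = - \frac{5}{- \frac{4}{3}} = \left(-5\right) \left(- \frac{3}{4}\right) = \frac{15}{4} \approx 3.75$)
$\left(-106 + C\right) \left(-86\right) = \left(-106 + \frac{15}{4}\right) \left(-86\right) = \left(- \frac{409}{4}\right) \left(-86\right) = \frac{17587}{2}$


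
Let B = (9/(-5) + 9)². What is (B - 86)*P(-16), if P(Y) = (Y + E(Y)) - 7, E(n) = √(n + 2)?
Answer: 19642/25 - 854*I*√14/25 ≈ 785.68 - 127.82*I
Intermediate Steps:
E(n) = √(2 + n)
B = 1296/25 (B = (9*(-⅕) + 9)² = (-9/5 + 9)² = (36/5)² = 1296/25 ≈ 51.840)
P(Y) = -7 + Y + √(2 + Y) (P(Y) = (Y + √(2 + Y)) - 7 = -7 + Y + √(2 + Y))
(B - 86)*P(-16) = (1296/25 - 86)*(-7 - 16 + √(2 - 16)) = -854*(-7 - 16 + √(-14))/25 = -854*(-7 - 16 + I*√14)/25 = -854*(-23 + I*√14)/25 = 19642/25 - 854*I*√14/25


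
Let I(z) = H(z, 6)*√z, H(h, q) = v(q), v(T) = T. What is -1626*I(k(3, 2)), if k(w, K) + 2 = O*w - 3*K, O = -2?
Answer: -9756*I*√14 ≈ -36504.0*I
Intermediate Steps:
H(h, q) = q
k(w, K) = -2 - 3*K - 2*w (k(w, K) = -2 + (-2*w - 3*K) = -2 + (-3*K - 2*w) = -2 - 3*K - 2*w)
I(z) = 6*√z
-1626*I(k(3, 2)) = -9756*√(-2 - 3*2 - 2*3) = -9756*√(-2 - 6 - 6) = -9756*√(-14) = -9756*I*√14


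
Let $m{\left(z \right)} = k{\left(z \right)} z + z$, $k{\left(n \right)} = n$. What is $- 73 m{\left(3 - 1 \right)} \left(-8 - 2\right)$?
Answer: $4380$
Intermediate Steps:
$m{\left(z \right)} = z + z^{2}$ ($m{\left(z \right)} = z z + z = z^{2} + z = z + z^{2}$)
$- 73 m{\left(3 - 1 \right)} \left(-8 - 2\right) = - 73 \left(3 - 1\right) \left(1 + \left(3 - 1\right)\right) \left(-8 - 2\right) = - 73 \left(3 - 1\right) \left(1 + \left(3 - 1\right)\right) \left(-10\right) = - 73 \cdot 2 \left(1 + 2\right) \left(-10\right) = - 73 \cdot 2 \cdot 3 \left(-10\right) = - 73 \cdot 6 \left(-10\right) = \left(-73\right) \left(-60\right) = 4380$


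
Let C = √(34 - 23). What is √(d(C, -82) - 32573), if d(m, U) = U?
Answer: I*√32655 ≈ 180.71*I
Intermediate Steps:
C = √11 ≈ 3.3166
√(d(C, -82) - 32573) = √(-82 - 32573) = √(-32655) = I*√32655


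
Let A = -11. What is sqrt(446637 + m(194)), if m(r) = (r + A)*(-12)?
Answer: sqrt(444441) ≈ 666.66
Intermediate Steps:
m(r) = 132 - 12*r (m(r) = (r - 11)*(-12) = (-11 + r)*(-12) = 132 - 12*r)
sqrt(446637 + m(194)) = sqrt(446637 + (132 - 12*194)) = sqrt(446637 + (132 - 2328)) = sqrt(446637 - 2196) = sqrt(444441)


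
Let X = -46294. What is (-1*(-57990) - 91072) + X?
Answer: -79376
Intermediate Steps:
(-1*(-57990) - 91072) + X = (-1*(-57990) - 91072) - 46294 = (57990 - 91072) - 46294 = -33082 - 46294 = -79376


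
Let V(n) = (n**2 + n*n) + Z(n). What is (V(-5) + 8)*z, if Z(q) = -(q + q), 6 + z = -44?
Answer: -3400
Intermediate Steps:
z = -50 (z = -6 - 44 = -50)
Z(q) = -2*q
V(n) = -2*n + 2*n**2 (V(n) = (n**2 + n*n) - 2*n = (n**2 + n**2) - 2*n = 2*n**2 - 2*n = -2*n + 2*n**2)
(V(-5) + 8)*z = (2*(-5)*(-1 - 5) + 8)*(-50) = (2*(-5)*(-6) + 8)*(-50) = (60 + 8)*(-50) = 68*(-50) = -3400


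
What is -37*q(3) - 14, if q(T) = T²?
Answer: -347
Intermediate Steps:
-37*q(3) - 14 = -37*3² - 14 = -37*9 - 14 = -333 - 14 = -347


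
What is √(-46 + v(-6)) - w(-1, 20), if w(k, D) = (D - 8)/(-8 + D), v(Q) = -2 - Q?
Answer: -1 + I*√42 ≈ -1.0 + 6.4807*I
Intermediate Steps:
w(k, D) = 1 (w(k, D) = (-8 + D)/(-8 + D) = 1)
√(-46 + v(-6)) - w(-1, 20) = √(-46 + (-2 - 1*(-6))) - 1*1 = √(-46 + (-2 + 6)) - 1 = √(-46 + 4) - 1 = √(-42) - 1 = I*√42 - 1 = -1 + I*√42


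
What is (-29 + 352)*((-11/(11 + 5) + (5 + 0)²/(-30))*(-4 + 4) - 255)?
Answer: -82365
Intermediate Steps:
(-29 + 352)*((-11/(11 + 5) + (5 + 0)²/(-30))*(-4 + 4) - 255) = 323*((-11/16 + 5²*(-1/30))*0 - 255) = 323*((-11*1/16 + 25*(-1/30))*0 - 255) = 323*((-11/16 - ⅚)*0 - 255) = 323*(-73/48*0 - 255) = 323*(0 - 255) = 323*(-255) = -82365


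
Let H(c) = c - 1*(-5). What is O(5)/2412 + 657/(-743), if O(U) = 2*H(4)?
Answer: -87295/99562 ≈ -0.87679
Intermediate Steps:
H(c) = 5 + c (H(c) = c + 5 = 5 + c)
O(U) = 18 (O(U) = 2*(5 + 4) = 2*9 = 18)
O(5)/2412 + 657/(-743) = 18/2412 + 657/(-743) = 18*(1/2412) + 657*(-1/743) = 1/134 - 657/743 = -87295/99562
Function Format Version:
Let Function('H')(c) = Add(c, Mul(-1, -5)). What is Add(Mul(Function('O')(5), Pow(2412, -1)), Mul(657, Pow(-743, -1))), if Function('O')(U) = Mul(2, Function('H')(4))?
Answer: Rational(-87295, 99562) ≈ -0.87679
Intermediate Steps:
Function('H')(c) = Add(5, c) (Function('H')(c) = Add(c, 5) = Add(5, c))
Function('O')(U) = 18 (Function('O')(U) = Mul(2, Add(5, 4)) = Mul(2, 9) = 18)
Add(Mul(Function('O')(5), Pow(2412, -1)), Mul(657, Pow(-743, -1))) = Add(Mul(18, Pow(2412, -1)), Mul(657, Pow(-743, -1))) = Add(Mul(18, Rational(1, 2412)), Mul(657, Rational(-1, 743))) = Add(Rational(1, 134), Rational(-657, 743)) = Rational(-87295, 99562)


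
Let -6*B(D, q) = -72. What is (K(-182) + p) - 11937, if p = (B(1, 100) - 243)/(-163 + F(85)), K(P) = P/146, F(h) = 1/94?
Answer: -4450181270/372811 ≈ -11937.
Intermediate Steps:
F(h) = 1/94
B(D, q) = 12 (B(D, q) = -⅙*(-72) = 12)
K(P) = P/146 (K(P) = P*(1/146) = P/146)
p = 7238/5107 (p = (12 - 243)/(-163 + 1/94) = -231/(-15321/94) = -231*(-94/15321) = 7238/5107 ≈ 1.4173)
(K(-182) + p) - 11937 = ((1/146)*(-182) + 7238/5107) - 11937 = (-91/73 + 7238/5107) - 11937 = 63637/372811 - 11937 = -4450181270/372811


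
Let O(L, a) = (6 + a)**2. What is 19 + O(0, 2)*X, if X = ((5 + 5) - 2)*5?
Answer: 2579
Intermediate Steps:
X = 40 (X = (10 - 2)*5 = 8*5 = 40)
19 + O(0, 2)*X = 19 + (6 + 2)**2*40 = 19 + 8**2*40 = 19 + 64*40 = 19 + 2560 = 2579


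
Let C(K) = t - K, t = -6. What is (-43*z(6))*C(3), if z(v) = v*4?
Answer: 9288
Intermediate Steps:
z(v) = 4*v
C(K) = -6 - K
(-43*z(6))*C(3) = (-172*6)*(-6 - 1*3) = (-43*24)*(-6 - 3) = -1032*(-9) = 9288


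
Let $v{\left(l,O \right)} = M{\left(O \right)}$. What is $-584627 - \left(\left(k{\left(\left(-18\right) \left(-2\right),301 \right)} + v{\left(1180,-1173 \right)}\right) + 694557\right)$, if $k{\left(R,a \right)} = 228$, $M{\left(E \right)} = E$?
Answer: $-1278239$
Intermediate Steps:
$v{\left(l,O \right)} = O$
$-584627 - \left(\left(k{\left(\left(-18\right) \left(-2\right),301 \right)} + v{\left(1180,-1173 \right)}\right) + 694557\right) = -584627 - \left(\left(228 - 1173\right) + 694557\right) = -584627 - \left(-945 + 694557\right) = -584627 - 693612 = -1278239$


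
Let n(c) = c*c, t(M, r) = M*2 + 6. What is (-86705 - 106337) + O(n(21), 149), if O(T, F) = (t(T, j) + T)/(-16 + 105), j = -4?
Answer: -17179409/89 ≈ -1.9303e+5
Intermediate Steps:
t(M, r) = 6 + 2*M (t(M, r) = 2*M + 6 = 6 + 2*M)
n(c) = c²
O(T, F) = 6/89 + 3*T/89 (O(T, F) = ((6 + 2*T) + T)/(-16 + 105) = (6 + 3*T)/89 = (6 + 3*T)*(1/89) = 6/89 + 3*T/89)
(-86705 - 106337) + O(n(21), 149) = (-86705 - 106337) + (6/89 + (3/89)*21²) = -193042 + (6/89 + (3/89)*441) = -193042 + (6/89 + 1323/89) = -193042 + 1329/89 = -17179409/89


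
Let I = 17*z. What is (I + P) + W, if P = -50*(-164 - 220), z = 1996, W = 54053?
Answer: 107185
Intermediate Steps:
P = 19200 (P = -50*(-384) = 19200)
I = 33932 (I = 17*1996 = 33932)
(I + P) + W = (33932 + 19200) + 54053 = 53132 + 54053 = 107185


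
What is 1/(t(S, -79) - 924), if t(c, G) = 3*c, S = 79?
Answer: -1/687 ≈ -0.0014556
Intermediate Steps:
1/(t(S, -79) - 924) = 1/(3*79 - 924) = 1/(237 - 924) = 1/(-687) = -1/687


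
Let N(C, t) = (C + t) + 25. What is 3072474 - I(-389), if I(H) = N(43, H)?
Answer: 3072795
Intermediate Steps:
N(C, t) = 25 + C + t
I(H) = 68 + H (I(H) = 25 + 43 + H = 68 + H)
3072474 - I(-389) = 3072474 - (68 - 389) = 3072474 - 1*(-321) = 3072474 + 321 = 3072795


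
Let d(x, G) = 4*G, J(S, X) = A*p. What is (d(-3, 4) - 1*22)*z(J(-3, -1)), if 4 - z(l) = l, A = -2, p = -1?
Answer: -12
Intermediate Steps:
J(S, X) = 2 (J(S, X) = -2*(-1) = 2)
z(l) = 4 - l
(d(-3, 4) - 1*22)*z(J(-3, -1)) = (4*4 - 1*22)*(4 - 1*2) = (16 - 22)*(4 - 2) = -6*2 = -12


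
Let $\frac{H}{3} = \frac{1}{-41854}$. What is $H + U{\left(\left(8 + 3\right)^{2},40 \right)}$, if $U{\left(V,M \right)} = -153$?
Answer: $- \frac{6403665}{41854} \approx -153.0$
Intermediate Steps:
$H = - \frac{3}{41854}$ ($H = \frac{3}{-41854} = 3 \left(- \frac{1}{41854}\right) = - \frac{3}{41854} \approx -7.1678 \cdot 10^{-5}$)
$H + U{\left(\left(8 + 3\right)^{2},40 \right)} = - \frac{3}{41854} - 153 = - \frac{6403665}{41854}$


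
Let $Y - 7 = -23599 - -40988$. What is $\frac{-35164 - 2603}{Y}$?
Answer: $- \frac{37767}{17396} \approx -2.171$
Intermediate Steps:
$Y = 17396$ ($Y = 7 - -17389 = 7 + \left(-23599 + 40988\right) = 7 + 17389 = 17396$)
$\frac{-35164 - 2603}{Y} = \frac{-35164 - 2603}{17396} = \left(-37767\right) \frac{1}{17396} = - \frac{37767}{17396}$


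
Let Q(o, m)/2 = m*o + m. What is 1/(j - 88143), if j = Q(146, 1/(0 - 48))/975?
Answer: -7800/687515449 ≈ -1.1345e-5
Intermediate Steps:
Q(o, m) = 2*m + 2*m*o (Q(o, m) = 2*(m*o + m) = 2*(m + m*o) = 2*m + 2*m*o)
j = -49/7800 (j = (2*(1 + 146)/(0 - 48))/975 = (2*147/(-48))*(1/975) = (2*(-1/48)*147)*(1/975) = -49/8*1/975 = -49/7800 ≈ -0.0062821)
1/(j - 88143) = 1/(-49/7800 - 88143) = 1/(-687515449/7800) = -7800/687515449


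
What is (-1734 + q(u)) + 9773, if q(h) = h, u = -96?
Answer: 7943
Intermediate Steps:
(-1734 + q(u)) + 9773 = (-1734 - 96) + 9773 = -1830 + 9773 = 7943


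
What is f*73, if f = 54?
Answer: 3942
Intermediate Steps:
f*73 = 54*73 = 3942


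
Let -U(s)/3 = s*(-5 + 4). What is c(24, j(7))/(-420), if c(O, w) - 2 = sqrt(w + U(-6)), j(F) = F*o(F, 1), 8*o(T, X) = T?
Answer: -1/210 - I*sqrt(190)/1680 ≈ -0.0047619 - 0.0082048*I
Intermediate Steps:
o(T, X) = T/8
j(F) = F**2/8 (j(F) = F*(F/8) = F**2/8)
U(s) = 3*s (U(s) = -3*s*(-5 + 4) = -3*s*(-1) = -(-3)*s = 3*s)
c(O, w) = 2 + sqrt(-18 + w) (c(O, w) = 2 + sqrt(w + 3*(-6)) = 2 + sqrt(w - 18) = 2 + sqrt(-18 + w))
c(24, j(7))/(-420) = (2 + sqrt(-18 + (1/8)*7**2))/(-420) = (2 + sqrt(-18 + (1/8)*49))*(-1/420) = (2 + sqrt(-18 + 49/8))*(-1/420) = (2 + sqrt(-95/8))*(-1/420) = (2 + I*sqrt(190)/4)*(-1/420) = -1/210 - I*sqrt(190)/1680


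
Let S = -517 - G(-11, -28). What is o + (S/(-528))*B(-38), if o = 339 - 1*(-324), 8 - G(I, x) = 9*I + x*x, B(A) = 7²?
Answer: 21389/33 ≈ 648.15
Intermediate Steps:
B(A) = 49
G(I, x) = 8 - x² - 9*I (G(I, x) = 8 - (9*I + x*x) = 8 - (9*I + x²) = 8 - (x² + 9*I) = 8 + (-x² - 9*I) = 8 - x² - 9*I)
o = 663 (o = 339 + 324 = 663)
S = 160 (S = -517 - (8 - 1*(-28)² - 9*(-11)) = -517 - (8 - 1*784 + 99) = -517 - (8 - 784 + 99) = -517 - 1*(-677) = -517 + 677 = 160)
o + (S/(-528))*B(-38) = 663 + (160/(-528))*49 = 663 + (160*(-1/528))*49 = 663 - 10/33*49 = 663 - 490/33 = 21389/33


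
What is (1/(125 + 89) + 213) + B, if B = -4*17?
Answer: 31031/214 ≈ 145.00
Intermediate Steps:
B = -68
(1/(125 + 89) + 213) + B = (1/(125 + 89) + 213) - 68 = (1/214 + 213) - 68 = 45583/214 - 68 = 31031/214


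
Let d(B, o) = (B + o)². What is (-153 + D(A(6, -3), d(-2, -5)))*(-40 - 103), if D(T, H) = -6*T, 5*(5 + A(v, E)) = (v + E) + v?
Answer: 95667/5 ≈ 19133.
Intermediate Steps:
A(v, E) = -5 + E/5 + 2*v/5 (A(v, E) = -5 + ((v + E) + v)/5 = -5 + ((E + v) + v)/5 = -5 + (E + 2*v)/5 = -5 + (E/5 + 2*v/5) = -5 + E/5 + 2*v/5)
(-153 + D(A(6, -3), d(-2, -5)))*(-40 - 103) = (-153 - 6*(-5 + (⅕)*(-3) + (⅖)*6))*(-40 - 103) = (-153 - 6*(-5 - ⅗ + 12/5))*(-143) = (-153 - 6*(-16/5))*(-143) = (-153 + 96/5)*(-143) = -669/5*(-143) = 95667/5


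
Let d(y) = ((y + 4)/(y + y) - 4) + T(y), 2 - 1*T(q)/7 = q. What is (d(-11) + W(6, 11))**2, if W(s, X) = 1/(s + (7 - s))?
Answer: 181413961/23716 ≈ 7649.4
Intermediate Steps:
T(q) = 14 - 7*q
W(s, X) = 1/7
d(y) = 10 - 7*y + (4 + y)/(2*y) (d(y) = ((y + 4)/(y + y) - 4) + (14 - 7*y) = ((4 + y)/((2*y)) - 4) + (14 - 7*y) = ((4 + y)*(1/(2*y)) - 4) + (14 - 7*y) = ((4 + y)/(2*y) - 4) + (14 - 7*y) = (-4 + (4 + y)/(2*y)) + (14 - 7*y) = 10 - 7*y + (4 + y)/(2*y))
(d(-11) + W(6, 11))**2 = ((21/2 - 7*(-11) + 2/(-11)) + 1/7)**2 = ((21/2 + 77 + 2*(-1/11)) + 1/7)**2 = ((21/2 + 77 - 2/11) + 1/7)**2 = (1921/22 + 1/7)**2 = (13469/154)**2 = 181413961/23716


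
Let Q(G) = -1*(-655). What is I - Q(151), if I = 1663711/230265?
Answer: -21308552/32895 ≈ -647.77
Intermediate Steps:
Q(G) = 655
I = 237673/32895 (I = 1663711*(1/230265) = 237673/32895 ≈ 7.2252)
I - Q(151) = 237673/32895 - 1*655 = 237673/32895 - 655 = -21308552/32895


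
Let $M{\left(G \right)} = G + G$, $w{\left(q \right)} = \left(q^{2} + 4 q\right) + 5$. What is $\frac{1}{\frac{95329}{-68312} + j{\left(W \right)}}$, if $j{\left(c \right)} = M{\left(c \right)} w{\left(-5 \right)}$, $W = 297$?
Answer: $\frac{68312}{405677951} \approx 0.00016839$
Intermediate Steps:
$w{\left(q \right)} = 5 + q^{2} + 4 q$
$M{\left(G \right)} = 2 G$
$j{\left(c \right)} = 20 c$ ($j{\left(c \right)} = 2 c \left(5 + \left(-5\right)^{2} + 4 \left(-5\right)\right) = 2 c \left(5 + 25 - 20\right) = 2 c 10 = 20 c$)
$\frac{1}{\frac{95329}{-68312} + j{\left(W \right)}} = \frac{1}{\frac{95329}{-68312} + 20 \cdot 297} = \frac{1}{95329 \left(- \frac{1}{68312}\right) + 5940} = \frac{1}{- \frac{95329}{68312} + 5940} = \frac{1}{\frac{405677951}{68312}} = \frac{68312}{405677951}$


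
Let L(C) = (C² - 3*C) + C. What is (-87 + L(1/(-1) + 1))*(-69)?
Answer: 6003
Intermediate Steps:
L(C) = C² - 2*C
(-87 + L(1/(-1) + 1))*(-69) = (-87 + (1/(-1) + 1)*(-2 + (1/(-1) + 1)))*(-69) = (-87 + (-1 + 1)*(-2 + (-1 + 1)))*(-69) = (-87 + 0*(-2 + 0))*(-69) = (-87 + 0*(-2))*(-69) = (-87 + 0)*(-69) = -87*(-69) = 6003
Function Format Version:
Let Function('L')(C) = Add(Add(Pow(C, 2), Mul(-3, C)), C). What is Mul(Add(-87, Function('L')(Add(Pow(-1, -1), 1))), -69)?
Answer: 6003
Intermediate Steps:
Function('L')(C) = Add(Pow(C, 2), Mul(-2, C))
Mul(Add(-87, Function('L')(Add(Pow(-1, -1), 1))), -69) = Mul(Add(-87, Mul(Add(Pow(-1, -1), 1), Add(-2, Add(Pow(-1, -1), 1)))), -69) = Mul(Add(-87, Mul(Add(-1, 1), Add(-2, Add(-1, 1)))), -69) = Mul(Add(-87, Mul(0, Add(-2, 0))), -69) = Mul(Add(-87, Mul(0, -2)), -69) = Mul(Add(-87, 0), -69) = Mul(-87, -69) = 6003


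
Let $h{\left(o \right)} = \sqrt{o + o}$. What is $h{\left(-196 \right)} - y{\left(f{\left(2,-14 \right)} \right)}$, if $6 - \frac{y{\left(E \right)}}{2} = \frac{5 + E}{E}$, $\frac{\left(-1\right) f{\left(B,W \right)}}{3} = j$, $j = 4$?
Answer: $- \frac{65}{6} + 14 i \sqrt{2} \approx -10.833 + 19.799 i$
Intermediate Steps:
$f{\left(B,W \right)} = -12$ ($f{\left(B,W \right)} = \left(-3\right) 4 = -12$)
$y{\left(E \right)} = 12 - \frac{2 \left(5 + E\right)}{E}$ ($y{\left(E \right)} = 12 - 2 \frac{5 + E}{E} = 12 - \frac{2 \left(5 + E\right)}{E}$)
$h{\left(o \right)} = \sqrt{2} \sqrt{o}$ ($h{\left(o \right)} = \sqrt{2 o} = \sqrt{2} \sqrt{o}$)
$h{\left(-196 \right)} - y{\left(f{\left(2,-14 \right)} \right)} = \sqrt{2} \sqrt{-196} - \left(10 - \frac{10}{-12}\right) = \sqrt{2} \cdot 14 i - \left(10 - - \frac{5}{6}\right) = 14 i \sqrt{2} - \left(10 + \frac{5}{6}\right) = 14 i \sqrt{2} - \frac{65}{6} = - \frac{65}{6} + 14 i \sqrt{2}$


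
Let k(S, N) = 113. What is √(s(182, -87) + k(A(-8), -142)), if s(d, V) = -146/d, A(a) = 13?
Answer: √929110/91 ≈ 10.592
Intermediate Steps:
√(s(182, -87) + k(A(-8), -142)) = √(-146/182 + 113) = √(-146*1/182 + 113) = √(-73/91 + 113) = √(10210/91) = √929110/91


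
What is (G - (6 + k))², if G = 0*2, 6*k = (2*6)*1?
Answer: 64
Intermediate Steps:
k = 2 (k = ((2*6)*1)/6 = (12*1)/6 = (⅙)*12 = 2)
G = 0
(G - (6 + k))² = (0 - (6 + 2))² = (0 - 1*8)² = (0 - 8)² = (-8)² = 64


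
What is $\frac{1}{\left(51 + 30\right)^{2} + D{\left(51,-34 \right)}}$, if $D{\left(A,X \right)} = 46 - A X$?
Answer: $\frac{1}{8341} \approx 0.00011989$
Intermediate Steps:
$D{\left(A,X \right)} = 46 - A X$
$\frac{1}{\left(51 + 30\right)^{2} + D{\left(51,-34 \right)}} = \frac{1}{\left(51 + 30\right)^{2} - \left(-46 + 51 \left(-34\right)\right)} = \frac{1}{81^{2} + \left(46 + 1734\right)} = \frac{1}{6561 + 1780} = \frac{1}{8341}$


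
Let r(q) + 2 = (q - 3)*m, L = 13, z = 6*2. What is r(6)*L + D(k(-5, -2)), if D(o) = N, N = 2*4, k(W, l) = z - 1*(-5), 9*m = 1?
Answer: -41/3 ≈ -13.667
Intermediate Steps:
m = ⅑ (m = (⅑)*1 = ⅑ ≈ 0.11111)
z = 12
k(W, l) = 17 (k(W, l) = 12 - 1*(-5) = 12 + 5 = 17)
r(q) = -7/3 + q/9 (r(q) = -2 + (q - 3)*(⅑) = -2 + (-3 + q)*(⅑) = -2 + (-⅓ + q/9) = -7/3 + q/9)
N = 8
D(o) = 8
r(6)*L + D(k(-5, -2)) = (-7/3 + (⅑)*6)*13 + 8 = (-7/3 + ⅔)*13 + 8 = -5/3*13 + 8 = -65/3 + 8 = -41/3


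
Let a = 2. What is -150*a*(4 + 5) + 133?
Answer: -2567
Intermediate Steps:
-150*a*(4 + 5) + 133 = -300*(4 + 5) + 133 = -300*9 + 133 = -150*18 + 133 = -2700 + 133 = -2567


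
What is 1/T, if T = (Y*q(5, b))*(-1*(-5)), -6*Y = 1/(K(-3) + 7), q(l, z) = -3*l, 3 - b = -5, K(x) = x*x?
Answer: 32/25 ≈ 1.2800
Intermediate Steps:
K(x) = x²
b = 8 (b = 3 - 1*(-5) = 3 + 5 = 8)
Y = -1/96 (Y = -1/(6*((-3)² + 7)) = -1/(6*(9 + 7)) = -⅙/16 = -⅙*1/16 = -1/96 ≈ -0.010417)
T = 25/32 (T = (-(-1)*5/32)*(-1*(-5)) = -1/96*(-15)*5 = (5/32)*5 = 25/32 ≈ 0.78125)
1/T = 1/(25/32) = 32/25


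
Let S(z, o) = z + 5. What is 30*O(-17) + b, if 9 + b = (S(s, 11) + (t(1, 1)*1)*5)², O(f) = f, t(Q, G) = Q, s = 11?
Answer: -78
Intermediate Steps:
S(z, o) = 5 + z
b = 432 (b = -9 + ((5 + 11) + (1*1)*5)² = -9 + (16 + 1*5)² = -9 + (16 + 5)² = -9 + 21² = -9 + 441 = 432)
30*O(-17) + b = 30*(-17) + 432 = -510 + 432 = -78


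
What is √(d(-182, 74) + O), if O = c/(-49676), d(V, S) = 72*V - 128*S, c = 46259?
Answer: I*√13928301375065/24838 ≈ 150.26*I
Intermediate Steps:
d(V, S) = -128*S + 72*V
O = -46259/49676 (O = 46259/(-49676) = 46259*(-1/49676) = -46259/49676 ≈ -0.93121)
√(d(-182, 74) + O) = √((-128*74 + 72*(-182)) - 46259/49676) = √((-9472 - 13104) - 46259/49676) = √(-22576 - 46259/49676) = √(-1121531635/49676) = I*√13928301375065/24838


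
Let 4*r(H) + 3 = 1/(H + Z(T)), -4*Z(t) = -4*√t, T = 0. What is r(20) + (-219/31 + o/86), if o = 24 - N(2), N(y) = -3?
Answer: -798527/106640 ≈ -7.4881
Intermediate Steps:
Z(t) = √t (Z(t) = -(-1)*√t = √t)
r(H) = -¾ + 1/(4*H) (r(H) = -¾ + 1/(4*(H + √0)) = -¾ + 1/(4*(H + 0)) = -¾ + 1/(4*H))
o = 27 (o = 24 - 1*(-3) = 24 + 3 = 27)
r(20) + (-219/31 + o/86) = (¼)*(1 - 3*20)/20 + (-219/31 + 27/86) = (¼)*(1/20)*(1 - 60) + (-219*1/31 + 27*(1/86)) = (¼)*(1/20)*(-59) + (-219/31 + 27/86) = -59/80 - 17997/2666 = -798527/106640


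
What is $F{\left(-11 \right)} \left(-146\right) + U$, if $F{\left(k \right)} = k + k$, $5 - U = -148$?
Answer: $3365$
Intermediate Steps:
$U = 153$ ($U = 5 - -148 = 5 + 148 = 153$)
$F{\left(k \right)} = 2 k$
$F{\left(-11 \right)} \left(-146\right) + U = 2 \left(-11\right) \left(-146\right) + 153 = \left(-22\right) \left(-146\right) + 153 = 3212 + 153 = 3365$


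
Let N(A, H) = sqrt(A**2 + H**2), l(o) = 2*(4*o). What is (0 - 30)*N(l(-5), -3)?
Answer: -30*sqrt(1609) ≈ -1203.4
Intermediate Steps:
l(o) = 8*o
(0 - 30)*N(l(-5), -3) = (0 - 30)*sqrt((8*(-5))**2 + (-3)**2) = -30*sqrt((-40)**2 + 9) = -30*sqrt(1600 + 9) = -30*sqrt(1609)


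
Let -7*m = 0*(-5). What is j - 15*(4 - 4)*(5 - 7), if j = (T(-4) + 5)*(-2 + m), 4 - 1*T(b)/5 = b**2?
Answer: 110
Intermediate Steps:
m = 0 (m = -0*(-5) = -1/7*0 = 0)
T(b) = 20 - 5*b**2
j = 110 (j = ((20 - 5*(-4)**2) + 5)*(-2 + 0) = ((20 - 5*16) + 5)*(-2) = ((20 - 80) + 5)*(-2) = (-60 + 5)*(-2) = -55*(-2) = 110)
j - 15*(4 - 4)*(5 - 7) = 110 - 15*(4 - 4)*(5 - 7) = 110 - 0*(-2) = 110 - 15*0 = 110 + 0 = 110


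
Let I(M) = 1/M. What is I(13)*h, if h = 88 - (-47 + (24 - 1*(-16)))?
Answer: 95/13 ≈ 7.3077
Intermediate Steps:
I(M) = 1/M
h = 95 (h = 88 - (-47 + (24 + 16)) = 88 - (-47 + 40) = 88 - 1*(-7) = 88 + 7 = 95)
I(13)*h = 95/13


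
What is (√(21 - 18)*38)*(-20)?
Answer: -760*√3 ≈ -1316.4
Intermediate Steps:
(√(21 - 18)*38)*(-20) = (√3*38)*(-20) = (38*√3)*(-20) = -760*√3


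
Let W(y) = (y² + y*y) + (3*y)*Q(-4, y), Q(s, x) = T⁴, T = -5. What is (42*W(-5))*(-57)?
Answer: 22324050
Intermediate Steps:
Q(s, x) = 625 (Q(s, x) = (-5)⁴ = 625)
W(y) = 2*y² + 1875*y (W(y) = (y² + y*y) + (3*y)*625 = (y² + y²) + 1875*y = 2*y² + 1875*y)
(42*W(-5))*(-57) = (42*(-5*(1875 + 2*(-5))))*(-57) = (42*(-5*(1875 - 10)))*(-57) = (42*(-5*1865))*(-57) = (42*(-9325))*(-57) = -391650*(-57) = 22324050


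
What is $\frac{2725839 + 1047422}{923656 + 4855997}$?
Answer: $\frac{3773261}{5779653} \approx 0.65285$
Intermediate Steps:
$\frac{2725839 + 1047422}{923656 + 4855997} = \frac{3773261}{5779653}$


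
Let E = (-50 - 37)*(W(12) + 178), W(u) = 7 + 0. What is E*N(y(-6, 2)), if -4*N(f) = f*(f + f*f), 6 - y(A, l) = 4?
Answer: 48285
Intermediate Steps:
W(u) = 7
y(A, l) = 2 (y(A, l) = 6 - 1*4 = 6 - 4 = 2)
N(f) = -f*(f + f**2)/4 (N(f) = -f*(f + f*f)/4 = -f*(f + f**2)/4)
E = -16095 (E = (-50 - 37)*(7 + 178) = -87*185 = -16095)
E*N(y(-6, 2)) = -16095*2**2*(-1 - 1*2)/4 = -16095*4*(-1 - 2)/4 = -16095*4*(-3)/4 = -16095*(-3) = 48285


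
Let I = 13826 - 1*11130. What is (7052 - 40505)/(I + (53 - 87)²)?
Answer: -3717/428 ≈ -8.6846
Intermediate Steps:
I = 2696 (I = 13826 - 11130 = 2696)
(7052 - 40505)/(I + (53 - 87)²) = (7052 - 40505)/(2696 + (53 - 87)²) = -33453/(2696 + (-34)²) = -33453/(2696 + 1156) = -33453/3852 = -33453*1/3852 = -3717/428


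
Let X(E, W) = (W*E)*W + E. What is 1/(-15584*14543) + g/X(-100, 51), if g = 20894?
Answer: -591922121541/7371404592800 ≈ -0.080300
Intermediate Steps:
X(E, W) = E + E*W**2 (X(E, W) = (E*W)*W + E = E*W**2 + E = E + E*W**2)
1/(-15584*14543) + g/X(-100, 51) = 1/(-15584*14543) + 20894/((-100*(1 + 51**2))) = -1/15584*1/14543 + 20894/((-100*(1 + 2601))) = -1/226638112 + 20894/((-100*2602)) = -1/226638112 + 20894/(-260200) = -1/226638112 + 20894*(-1/260200) = -1/226638112 - 10447/130100 = -591922121541/7371404592800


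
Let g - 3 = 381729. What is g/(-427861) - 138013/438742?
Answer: -226532241337/187720590862 ≈ -1.2068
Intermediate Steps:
g = 381732 (g = 3 + 381729 = 381732)
g/(-427861) - 138013/438742 = 381732/(-427861) - 138013/438742 = 381732*(-1/427861) - 138013*1/438742 = -381732/427861 - 138013/438742 = -226532241337/187720590862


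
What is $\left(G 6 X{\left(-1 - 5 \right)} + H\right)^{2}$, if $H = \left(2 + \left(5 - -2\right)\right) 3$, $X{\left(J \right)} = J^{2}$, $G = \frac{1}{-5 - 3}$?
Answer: $0$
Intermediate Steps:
$G = - \frac{1}{8}$ ($G = \frac{1}{-8} = - \frac{1}{8} \approx -0.125$)
$H = 27$ ($H = \left(2 + \left(5 + 2\right)\right) 3 = \left(2 + 7\right) 3 = 9 \cdot 3 = 27$)
$\left(G 6 X{\left(-1 - 5 \right)} + H\right)^{2} = \left(\left(- \frac{1}{8}\right) 6 \left(-1 - 5\right)^{2} + 27\right)^{2} = \left(- \frac{3 \left(-6\right)^{2}}{4} + 27\right)^{2} = \left(\left(- \frac{3}{4}\right) 36 + 27\right)^{2} = \left(-27 + 27\right)^{2} = 0^{2} = 0$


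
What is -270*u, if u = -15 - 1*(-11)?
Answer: 1080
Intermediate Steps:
u = -4 (u = -15 + 11 = -4)
-270*u = -270*(-4) = 1080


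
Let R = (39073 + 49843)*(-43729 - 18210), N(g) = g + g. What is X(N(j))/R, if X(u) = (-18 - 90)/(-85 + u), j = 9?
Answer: -27/92248416077 ≈ -2.9269e-10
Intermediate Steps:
N(g) = 2*g
R = -5507368124 (R = 88916*(-61939) = -5507368124)
X(u) = -108/(-85 + u)
X(N(j))/R = -108/(-85 + 2*9)/(-5507368124) = -108/(-85 + 18)*(-1/5507368124) = -108/(-67)*(-1/5507368124) = -108*(-1/67)*(-1/5507368124) = (108/67)*(-1/5507368124) = -27/92248416077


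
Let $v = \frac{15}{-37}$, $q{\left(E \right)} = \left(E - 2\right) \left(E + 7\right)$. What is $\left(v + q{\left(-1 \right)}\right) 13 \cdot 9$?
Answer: $- \frac{79677}{37} \approx -2153.4$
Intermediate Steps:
$q{\left(E \right)} = \left(-2 + E\right) \left(7 + E\right)$
$v = - \frac{15}{37}$ ($v = 15 \left(- \frac{1}{37}\right) = - \frac{15}{37} \approx -0.40541$)
$\left(v + q{\left(-1 \right)}\right) 13 \cdot 9 = \left(- \frac{15}{37} + \left(-14 + \left(-1\right)^{2} + 5 \left(-1\right)\right)\right) 13 \cdot 9 = \left(- \frac{15}{37} - 18\right) 13 \cdot 9 = \left(- \frac{681}{37}\right) 13 \cdot 9 = \left(- \frac{8853}{37}\right) 9 = - \frac{79677}{37}$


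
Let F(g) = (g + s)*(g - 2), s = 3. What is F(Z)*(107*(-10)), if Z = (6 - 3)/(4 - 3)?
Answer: -6420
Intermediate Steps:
Z = 3 (Z = 3/1 = 3*1 = 3)
F(g) = (-2 + g)*(3 + g) (F(g) = (g + 3)*(g - 2) = (3 + g)*(-2 + g) = (-2 + g)*(3 + g))
F(Z)*(107*(-10)) = (-6 + 3 + 3²)*(107*(-10)) = (-6 + 3 + 9)*(-1070) = 6*(-1070) = -6420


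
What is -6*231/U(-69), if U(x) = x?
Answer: 462/23 ≈ 20.087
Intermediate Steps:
-6*231/U(-69) = -6*231/(-69) = -1386*(-1)/69 = -1*(-462/23) = 462/23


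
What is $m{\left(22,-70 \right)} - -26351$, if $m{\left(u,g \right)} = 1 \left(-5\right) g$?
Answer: $26701$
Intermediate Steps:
$m{\left(u,g \right)} = - 5 g$
$m{\left(22,-70 \right)} - -26351 = \left(-5\right) \left(-70\right) - -26351 = 350 + 26351 = 26701$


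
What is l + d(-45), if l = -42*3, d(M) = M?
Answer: -171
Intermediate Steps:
l = -126
l + d(-45) = -126 - 45 = -171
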